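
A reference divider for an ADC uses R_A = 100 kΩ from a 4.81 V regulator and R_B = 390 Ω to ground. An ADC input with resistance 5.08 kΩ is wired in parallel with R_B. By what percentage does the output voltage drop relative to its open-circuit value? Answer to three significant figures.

The divider's output (Thévenin) resistance is R_A‖R_B = 388.5 Ω.
Fractional drop under load = R_th/(R_th + R_L) = 388.5 / (388.5 + 5080) = 0.07104.
So the output falls by 7.10 %.

7.10 %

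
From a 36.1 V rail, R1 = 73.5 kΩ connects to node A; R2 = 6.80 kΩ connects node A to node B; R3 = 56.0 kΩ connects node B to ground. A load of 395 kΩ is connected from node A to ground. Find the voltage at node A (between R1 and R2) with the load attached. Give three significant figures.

V ≈ 15.3 V

Below node A the series string R2+R3 = 62.80 kΩ sits in parallel with the 395 kΩ load: 54.19 kΩ.
V_A = 36.1 × 54.19/(73.5 + 54.19) = 15.3 V.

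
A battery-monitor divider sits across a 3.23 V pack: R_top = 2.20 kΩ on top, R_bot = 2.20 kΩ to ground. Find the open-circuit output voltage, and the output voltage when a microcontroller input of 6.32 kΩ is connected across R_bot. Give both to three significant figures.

Open-circuit: V = 3.23 × 2.20/(2.20 + 2.20) = 1.61 V.
With the load, R_bot becomes R_bot‖R_L = 1.632 kΩ, so V = 3.23 × 1.632/3.832 = 1.38 V.

Unloaded: 1.61 V; loaded: 1.38 V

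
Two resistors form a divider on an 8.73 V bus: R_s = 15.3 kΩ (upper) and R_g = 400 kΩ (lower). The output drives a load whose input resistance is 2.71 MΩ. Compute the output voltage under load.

V_out ≈ 8.36 V

The load sits in parallel with R_g: R_g‖R_L = (400 × 2710) / (400 + 2710) = 348.6 kΩ.
V_out = 8.73 × 348.6 / (15.3 + 348.6) = 8.73 × 348.6/363.9 = 8.36 V.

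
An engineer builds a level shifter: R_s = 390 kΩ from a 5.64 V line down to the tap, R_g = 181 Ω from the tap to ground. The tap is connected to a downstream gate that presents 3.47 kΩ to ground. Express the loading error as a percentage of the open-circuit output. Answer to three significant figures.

4.96 %

The divider's output (Thévenin) resistance is R_s‖R_g = 180.9 Ω.
Fractional drop under load = R_th/(R_th + R_L) = 180.9 / (180.9 + 3470) = 0.04955.
So the output falls by 4.96 %.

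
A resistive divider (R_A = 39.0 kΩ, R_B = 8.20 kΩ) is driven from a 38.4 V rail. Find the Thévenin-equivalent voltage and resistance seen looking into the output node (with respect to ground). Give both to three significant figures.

V_th = 6.67 V, R_th = 6.78 kΩ

V_th is the open-circuit tap voltage: 38.4 × 8.20/(39.0 + 8.20) = 6.67 V.
With the supply zeroed, R_A and R_B appear in parallel from the tap: R_th = R_A‖R_B = (39.0 × 8.20)/47.20 = 6.78 kΩ.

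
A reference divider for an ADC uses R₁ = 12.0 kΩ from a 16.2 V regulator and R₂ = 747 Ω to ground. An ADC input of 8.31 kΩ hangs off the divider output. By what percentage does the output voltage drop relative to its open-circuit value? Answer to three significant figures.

7.80 %

The divider's output (Thévenin) resistance is R₁‖R₂ = 703.2 Ω.
Fractional drop under load = R_th/(R_th + R_L) = 703.2 / (703.2 + 8310) = 0.07802.
So the output falls by 7.80 %.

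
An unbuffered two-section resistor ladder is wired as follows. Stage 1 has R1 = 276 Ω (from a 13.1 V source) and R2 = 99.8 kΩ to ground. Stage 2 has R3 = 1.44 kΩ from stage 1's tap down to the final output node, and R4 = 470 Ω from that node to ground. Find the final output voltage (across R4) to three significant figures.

V_out ≈ 2.81 V

Stage 2 presents R3+R4 = 1910 Ω as a load on stage 1's tap.
Stage 1's lower leg becomes R2‖(R3+R4) = 1874 Ω, so V_mid = 13.1 × 1874/2150 = 11.42 V.
Stage 2 is itself unloaded: V_out = V_mid × R4/(R3+R4) = 11.42 × 470/1910 = 2.81 V.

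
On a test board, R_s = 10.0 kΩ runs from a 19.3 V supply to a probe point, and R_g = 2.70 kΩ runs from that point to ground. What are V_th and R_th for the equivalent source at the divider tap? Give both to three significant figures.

V_th = 4.10 V, R_th = 2.13 kΩ

V_th is the open-circuit tap voltage: 19.3 × 2.70/(10.0 + 2.70) = 4.10 V.
With the supply zeroed, R_s and R_g appear in parallel from the tap: R_th = R_s‖R_g = (10.0 × 2.70)/12.70 = 2.13 kΩ.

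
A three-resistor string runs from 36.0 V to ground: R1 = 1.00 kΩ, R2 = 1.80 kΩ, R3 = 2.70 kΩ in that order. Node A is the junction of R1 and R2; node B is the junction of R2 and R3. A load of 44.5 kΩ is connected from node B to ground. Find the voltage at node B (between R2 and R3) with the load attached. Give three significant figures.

At node B, R3 is in parallel with the load: R3‖R_L = 2.546 kΩ.
Below node A the resistance is R2 + (R3‖R_L) = 4.346 kΩ, so V_A = 36.0 × 4.346/5.346 = 29.27 V.
Then V_B = V_A × (R3‖R_L)/(R2 + R3‖R_L) = 29.27 × 2.546/4.346 = 17.1 V.

V ≈ 17.1 V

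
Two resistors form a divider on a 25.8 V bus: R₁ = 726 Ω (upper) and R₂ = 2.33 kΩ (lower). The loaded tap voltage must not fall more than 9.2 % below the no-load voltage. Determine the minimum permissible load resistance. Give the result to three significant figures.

Output resistance R_th = R₁‖R₂ = (726 × 2330)/3056 = 553.5 Ω.
The fractional drop is R_th/(R_th + R_L); requiring this ≤ 0.0920 gives R_L ≥ R_th(1/0.0920 − 1) = 553.5 × 9.870 = 5.46 kΩ.

R_L(min) ≈ 5.46 kΩ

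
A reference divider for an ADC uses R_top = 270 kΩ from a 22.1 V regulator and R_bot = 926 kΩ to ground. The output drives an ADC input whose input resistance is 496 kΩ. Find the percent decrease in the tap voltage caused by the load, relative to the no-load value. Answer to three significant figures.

The divider's output (Thévenin) resistance is R_top‖R_bot = 209.0 kΩ.
Fractional drop under load = R_th/(R_th + R_L) = 209.0 / (209.0 + 496) = 0.2965.
So the output falls by 29.7 %.

29.7 %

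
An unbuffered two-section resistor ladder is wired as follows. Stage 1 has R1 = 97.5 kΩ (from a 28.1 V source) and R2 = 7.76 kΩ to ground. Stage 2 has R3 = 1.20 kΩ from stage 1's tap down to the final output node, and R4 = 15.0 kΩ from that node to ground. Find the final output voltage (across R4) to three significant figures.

Stage 2 presents R3+R4 = 16.20 kΩ as a load on stage 1's tap.
Stage 1's lower leg becomes R2‖(R3+R4) = 5.247 kΩ, so V_mid = 28.1 × 5.247/102.7 = 1.435 V.
Stage 2 is itself unloaded: V_out = V_mid × R4/(R3+R4) = 1.435 × 15.0/16.20 = 1.33 V.

V_out ≈ 1.33 V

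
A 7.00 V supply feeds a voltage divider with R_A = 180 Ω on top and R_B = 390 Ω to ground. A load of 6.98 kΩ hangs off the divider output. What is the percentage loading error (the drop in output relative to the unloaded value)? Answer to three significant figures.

The divider's output (Thévenin) resistance is R_A‖R_B = 123.2 Ω.
Fractional drop under load = R_th/(R_th + R_L) = 123.2 / (123.2 + 6980) = 0.01734.
So the output falls by 1.73 %.

1.73 %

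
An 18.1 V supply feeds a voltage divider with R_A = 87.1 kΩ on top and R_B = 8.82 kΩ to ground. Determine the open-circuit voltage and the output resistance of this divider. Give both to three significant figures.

V_th is the open-circuit tap voltage: 18.1 × 8.82/(87.1 + 8.82) = 1.66 V.
With the supply zeroed, R_A and R_B appear in parallel from the tap: R_th = R_A‖R_B = (87.1 × 8.82)/95.92 = 8.01 kΩ.

V_th = 1.66 V, R_th = 8.01 kΩ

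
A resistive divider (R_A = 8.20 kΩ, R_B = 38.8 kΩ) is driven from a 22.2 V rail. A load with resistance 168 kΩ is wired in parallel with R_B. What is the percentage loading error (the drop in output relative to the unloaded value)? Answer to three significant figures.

The divider's output (Thévenin) resistance is R_A‖R_B = 6.769 kΩ.
Fractional drop under load = R_th/(R_th + R_L) = 6.769 / (6.769 + 168) = 0.03873.
So the output falls by 3.87 %.

3.87 %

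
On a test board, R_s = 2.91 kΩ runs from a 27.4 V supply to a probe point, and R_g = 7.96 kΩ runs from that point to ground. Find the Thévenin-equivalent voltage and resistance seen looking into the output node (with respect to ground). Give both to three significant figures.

V_th is the open-circuit tap voltage: 27.4 × 7.96/(2.91 + 7.96) = 20.1 V.
With the supply zeroed, R_s and R_g appear in parallel from the tap: R_th = R_s‖R_g = (2.91 × 7.96)/10.87 = 2.13 kΩ.

V_th = 20.1 V, R_th = 2.13 kΩ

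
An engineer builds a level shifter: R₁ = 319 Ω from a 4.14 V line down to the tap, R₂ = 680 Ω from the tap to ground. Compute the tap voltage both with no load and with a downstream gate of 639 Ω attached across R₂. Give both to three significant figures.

Unloaded: 2.82 V; loaded: 2.10 V

Open-circuit: V = 4.14 × 680/(319 + 680) = 2.82 V.
With the load, R₂ becomes R₂‖R_L = 329.4 Ω, so V = 4.14 × 329.4/648.4 = 2.10 V.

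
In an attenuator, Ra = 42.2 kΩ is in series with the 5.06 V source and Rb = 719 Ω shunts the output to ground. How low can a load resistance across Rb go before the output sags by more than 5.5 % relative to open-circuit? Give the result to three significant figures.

R_L(min) ≈ 12.1 kΩ

Output resistance R_th = Ra‖Rb = (42200 × 719)/42920 = 707.0 Ω.
The fractional drop is R_th/(R_th + R_L); requiring this ≤ 0.0550 gives R_L ≥ R_th(1/0.0550 − 1) = 707.0 × 17.18 = 12.1 kΩ.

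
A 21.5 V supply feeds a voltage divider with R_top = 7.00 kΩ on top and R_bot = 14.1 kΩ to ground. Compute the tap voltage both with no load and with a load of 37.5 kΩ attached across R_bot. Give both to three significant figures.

Unloaded: 14.4 V; loaded: 12.8 V

Open-circuit: V = 21.5 × 14.1/(7.00 + 14.1) = 14.4 V.
With the load, R_bot becomes R_bot‖R_L = 10.25 kΩ, so V = 21.5 × 10.25/17.25 = 12.8 V.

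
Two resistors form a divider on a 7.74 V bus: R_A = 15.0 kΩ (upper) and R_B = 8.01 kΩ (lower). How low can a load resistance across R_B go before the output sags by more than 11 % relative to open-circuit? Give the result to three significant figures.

Output resistance R_th = R_A‖R_B = (15.0 × 8.01)/23.01 = 5.222 kΩ.
The fractional drop is R_th/(R_th + R_L); requiring this ≤ 0.110 gives R_L ≥ R_th(1/0.110 − 1) = 5.222 × 8.091 = 42.2 kΩ.

R_L(min) ≈ 42.2 kΩ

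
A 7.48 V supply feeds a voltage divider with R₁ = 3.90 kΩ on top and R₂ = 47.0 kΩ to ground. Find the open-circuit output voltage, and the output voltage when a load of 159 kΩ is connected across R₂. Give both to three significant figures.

Unloaded: 6.91 V; loaded: 6.75 V

Open-circuit: V = 7.48 × 47.0/(3.90 + 47.0) = 6.91 V.
With the load, R₂ becomes R₂‖R_L = 36.28 kΩ, so V = 7.48 × 36.28/40.18 = 6.75 V.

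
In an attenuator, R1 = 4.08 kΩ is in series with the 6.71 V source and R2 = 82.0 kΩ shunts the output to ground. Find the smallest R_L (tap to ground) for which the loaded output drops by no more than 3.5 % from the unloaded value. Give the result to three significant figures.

Output resistance R_th = R1‖R2 = (4.08 × 82.0)/86.08 = 3.887 kΩ.
The fractional drop is R_th/(R_th + R_L); requiring this ≤ 0.0350 gives R_L ≥ R_th(1/0.0350 − 1) = 3.887 × 27.57 = 107 kΩ.

R_L(min) ≈ 107 kΩ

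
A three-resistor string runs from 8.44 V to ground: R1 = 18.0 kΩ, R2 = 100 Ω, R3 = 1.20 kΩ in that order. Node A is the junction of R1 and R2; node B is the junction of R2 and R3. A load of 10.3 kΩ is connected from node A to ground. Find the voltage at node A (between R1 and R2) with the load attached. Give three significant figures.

V ≈ 0.509 V

Below node A the series string R2+R3 = 1300 Ω sits in parallel with the 10300 Ω load: 1154 Ω.
V_A = 8.44 × 1154/(18000 + 1154) = 0.509 V.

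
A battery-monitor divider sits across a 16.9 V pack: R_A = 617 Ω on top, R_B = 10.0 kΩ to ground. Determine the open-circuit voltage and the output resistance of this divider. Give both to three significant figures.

V_th = 15.9 V, R_th = 581 Ω

V_th is the open-circuit tap voltage: 16.9 × 10000/(617 + 10000) = 15.9 V.
With the supply zeroed, R_A and R_B appear in parallel from the tap: R_th = R_A‖R_B = (617 × 10000)/10620 = 581 Ω.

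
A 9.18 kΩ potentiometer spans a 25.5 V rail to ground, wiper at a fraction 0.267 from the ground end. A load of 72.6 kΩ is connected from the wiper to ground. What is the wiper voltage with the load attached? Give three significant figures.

V ≈ 6.64 V

The wiper splits the pot into (1−α)R = 6.729 kΩ above and αR = 2.451 kΩ below.
Lower section ‖ load = 2.371 kΩ.
V_wiper = 25.5 × 2.371/(6.729 + 2.371) = 6.64 V.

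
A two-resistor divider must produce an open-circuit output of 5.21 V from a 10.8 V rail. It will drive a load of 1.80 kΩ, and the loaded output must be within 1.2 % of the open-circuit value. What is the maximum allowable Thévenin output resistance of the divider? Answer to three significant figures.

Loading drop = R_th/(R_th + R_L) ≤ 0.0120, so R_th ≤ R_L · ε/(1−ε) = 1.80 kΩ × 0.0120/0.9880 = 21.9 Ω.

R_th ≤ 21.9 Ω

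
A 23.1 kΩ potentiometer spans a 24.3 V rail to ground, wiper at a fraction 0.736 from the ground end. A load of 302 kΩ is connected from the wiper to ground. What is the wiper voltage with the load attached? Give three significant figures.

The wiper splits the pot into (1−α)R = 6.098 kΩ above and αR = 17.00 kΩ below.
Lower section ‖ load = 16.10 kΩ.
V_wiper = 24.3 × 16.10/(6.098 + 16.10) = 17.6 V.

V ≈ 17.6 V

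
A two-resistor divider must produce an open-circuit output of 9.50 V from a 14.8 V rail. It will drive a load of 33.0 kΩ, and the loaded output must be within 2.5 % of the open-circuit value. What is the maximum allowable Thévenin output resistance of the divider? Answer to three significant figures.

R_th ≤ 846 Ω

Loading drop = R_th/(R_th + R_L) ≤ 0.0250, so R_th ≤ R_L · ε/(1−ε) = 33.0 kΩ × 0.0250/0.9750 = 846 Ω.
(Any R1, R2 with R2/(R1+R2) = 0.642 and R1‖R2 ≤ 846 Ω will meet the spec.)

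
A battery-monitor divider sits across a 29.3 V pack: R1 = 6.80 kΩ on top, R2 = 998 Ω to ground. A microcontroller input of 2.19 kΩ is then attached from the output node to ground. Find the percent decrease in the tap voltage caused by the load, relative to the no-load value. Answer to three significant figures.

28.4 %

The divider's output (Thévenin) resistance is R1‖R2 = 870.3 Ω.
Fractional drop under load = R_th/(R_th + R_L) = 870.3 / (870.3 + 2190) = 0.2844.
So the output falls by 28.4 %.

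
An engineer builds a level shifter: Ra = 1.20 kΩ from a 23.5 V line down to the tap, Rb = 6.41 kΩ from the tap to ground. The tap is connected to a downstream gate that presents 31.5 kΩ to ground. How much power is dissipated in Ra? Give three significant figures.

Total resistance from the source is Ra + (Rb‖R_L) = 6.526 kΩ, so I = 23.5/6.526 kΩ = 3.601 mA.
P = I²·Ra = (3.601 mA)² × 1.20 kΩ = 15.6 mW.

P ≈ 15.6 mW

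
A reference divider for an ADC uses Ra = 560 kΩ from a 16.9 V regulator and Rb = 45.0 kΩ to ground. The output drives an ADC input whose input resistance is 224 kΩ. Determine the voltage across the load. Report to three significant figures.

V_out ≈ 1.06 V

The load sits in parallel with Rb: Rb‖R_L = (45.0 × 224) / (45.0 + 224) = 37.47 kΩ.
V_out = 16.9 × 37.47 / (560 + 37.47) = 16.9 × 37.47/597.5 = 1.06 V.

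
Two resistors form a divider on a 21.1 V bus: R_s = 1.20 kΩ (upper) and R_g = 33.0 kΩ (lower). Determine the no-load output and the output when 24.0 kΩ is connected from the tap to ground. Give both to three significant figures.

Unloaded: 20.4 V; loaded: 19.4 V

Open-circuit: V = 21.1 × 33.0/(1.20 + 33.0) = 20.4 V.
With the load, R_g becomes R_g‖R_L = 13.89 kΩ, so V = 21.1 × 13.89/15.09 = 19.4 V.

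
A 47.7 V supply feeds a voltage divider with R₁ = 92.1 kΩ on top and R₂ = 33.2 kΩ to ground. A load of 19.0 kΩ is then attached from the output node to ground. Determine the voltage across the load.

The load sits in parallel with R₂: R₂‖R_L = (33.2 × 19.0) / (33.2 + 19.0) = 12.08 kΩ.
V_out = 47.7 × 12.08 / (92.1 + 12.08) = 47.7 × 12.08/104.2 = 5.53 V.

V_out ≈ 5.53 V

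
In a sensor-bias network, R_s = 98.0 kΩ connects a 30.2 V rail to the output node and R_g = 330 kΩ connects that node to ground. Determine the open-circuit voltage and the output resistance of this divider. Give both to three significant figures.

V_th is the open-circuit tap voltage: 30.2 × 330/(98.0 + 330) = 23.3 V.
With the supply zeroed, R_s and R_g appear in parallel from the tap: R_th = R_s‖R_g = (98.0 × 330)/428.0 = 75.6 kΩ.

V_th = 23.3 V, R_th = 75.6 kΩ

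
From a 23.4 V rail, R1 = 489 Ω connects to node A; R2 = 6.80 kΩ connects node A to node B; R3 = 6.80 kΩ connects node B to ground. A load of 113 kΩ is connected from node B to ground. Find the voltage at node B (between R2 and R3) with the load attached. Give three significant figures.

At node B, R3 is in parallel with the load: R3‖R_L = 6414 Ω.
Below node A the resistance is R2 + (R3‖R_L) = 13210 Ω, so V_A = 23.4 × 13210/13700 = 22.56 V.
Then V_B = V_A × (R3‖R_L)/(R2 + R3‖R_L) = 22.56 × 6414/13210 = 11.0 V.

V ≈ 11.0 V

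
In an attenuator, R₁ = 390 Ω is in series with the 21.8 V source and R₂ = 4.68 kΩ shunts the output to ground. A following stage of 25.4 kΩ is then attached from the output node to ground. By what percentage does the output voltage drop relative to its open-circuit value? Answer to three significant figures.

1.40 %

The divider's output (Thévenin) resistance is R₁‖R₂ = 360.0 Ω.
Fractional drop under load = R_th/(R_th + R_L) = 360.0 / (360.0 + 25400) = 0.01398.
So the output falls by 1.40 %.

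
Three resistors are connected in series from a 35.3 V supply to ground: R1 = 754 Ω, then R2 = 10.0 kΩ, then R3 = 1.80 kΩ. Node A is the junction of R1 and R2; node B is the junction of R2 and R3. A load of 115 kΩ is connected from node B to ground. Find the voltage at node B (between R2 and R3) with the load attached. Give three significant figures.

V ≈ 4.99 V

At node B, R3 is in parallel with the load: R3‖R_L = 1772 Ω.
Below node A the resistance is R2 + (R3‖R_L) = 11770 Ω, so V_A = 35.3 × 11770/12530 = 33.18 V.
Then V_B = V_A × (R3‖R_L)/(R2 + R3‖R_L) = 33.18 × 1772/11770 = 4.99 V.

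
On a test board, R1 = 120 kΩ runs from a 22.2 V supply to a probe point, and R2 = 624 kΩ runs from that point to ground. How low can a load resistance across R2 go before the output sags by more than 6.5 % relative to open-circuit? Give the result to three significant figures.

R_L(min) ≈ 1.45 MΩ

Output resistance R_th = R1‖R2 = (120 × 624)/744.0 = 100.6 kΩ.
The fractional drop is R_th/(R_th + R_L); requiring this ≤ 0.0650 gives R_L ≥ R_th(1/0.0650 − 1) = 100.6 × 14.38 = 1.45 MΩ.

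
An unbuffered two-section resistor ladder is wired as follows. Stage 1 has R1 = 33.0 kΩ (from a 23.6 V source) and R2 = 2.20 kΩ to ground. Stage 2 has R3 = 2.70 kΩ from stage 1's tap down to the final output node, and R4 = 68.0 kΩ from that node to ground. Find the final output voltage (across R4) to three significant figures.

V_out ≈ 1.38 V

Stage 2 presents R3+R4 = 70.70 kΩ as a load on stage 1's tap.
Stage 1's lower leg becomes R2‖(R3+R4) = 2.134 kΩ, so V_mid = 23.6 × 2.134/35.13 = 1.433 V.
Stage 2 is itself unloaded: V_out = V_mid × R4/(R3+R4) = 1.433 × 68.0/70.70 = 1.38 V.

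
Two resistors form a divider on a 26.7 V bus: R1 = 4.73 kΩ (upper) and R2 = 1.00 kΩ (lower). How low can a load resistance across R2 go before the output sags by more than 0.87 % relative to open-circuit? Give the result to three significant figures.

R_L(min) ≈ 94.1 kΩ

Output resistance R_th = R1‖R2 = (4730 × 1000)/5730 = 825.5 Ω.
The fractional drop is R_th/(R_th + R_L); requiring this ≤ 0.00870 gives R_L ≥ R_th(1/0.00870 − 1) = 825.5 × 113.9 = 94.1 kΩ.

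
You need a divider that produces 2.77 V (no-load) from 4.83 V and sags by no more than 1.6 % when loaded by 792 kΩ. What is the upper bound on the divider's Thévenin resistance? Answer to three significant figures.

Loading drop = R_th/(R_th + R_L) ≤ 0.0160, so R_th ≤ R_L · ε/(1−ε) = 792 kΩ × 0.0160/0.9840 = 12.9 kΩ.
(Any R1, R2 with R2/(R1+R2) = 0.573 and R1‖R2 ≤ 12.9 kΩ will meet the spec.)

R_th ≤ 12.9 kΩ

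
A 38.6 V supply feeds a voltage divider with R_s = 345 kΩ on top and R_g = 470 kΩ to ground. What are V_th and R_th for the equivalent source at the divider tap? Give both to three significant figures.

V_th = 22.3 V, R_th = 199 kΩ

V_th is the open-circuit tap voltage: 38.6 × 470/(345 + 470) = 22.3 V.
With the supply zeroed, R_s and R_g appear in parallel from the tap: R_th = R_s‖R_g = (345 × 470)/815.0 = 199 kΩ.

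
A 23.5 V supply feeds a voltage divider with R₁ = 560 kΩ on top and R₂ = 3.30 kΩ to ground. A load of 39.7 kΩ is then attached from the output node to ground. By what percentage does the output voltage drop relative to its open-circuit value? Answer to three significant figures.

7.63 %

The divider's output (Thévenin) resistance is R₁‖R₂ = 3.281 kΩ.
Fractional drop under load = R_th/(R_th + R_L) = 3.281 / (3.281 + 39.7) = 0.07633.
So the output falls by 7.63 %.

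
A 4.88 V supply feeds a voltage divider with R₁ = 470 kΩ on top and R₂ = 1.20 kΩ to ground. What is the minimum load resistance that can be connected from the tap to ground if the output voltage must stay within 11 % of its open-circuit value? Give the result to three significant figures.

Output resistance R_th = R₁‖R₂ = (470 × 1.20)/471.2 = 1.197 kΩ.
The fractional drop is R_th/(R_th + R_L); requiring this ≤ 0.110 gives R_L ≥ R_th(1/0.110 − 1) = 1.197 × 8.091 = 9.68 kΩ.

R_L(min) ≈ 9.68 kΩ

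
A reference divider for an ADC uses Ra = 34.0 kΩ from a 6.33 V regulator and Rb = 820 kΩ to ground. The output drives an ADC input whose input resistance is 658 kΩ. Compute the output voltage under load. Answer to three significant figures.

The load sits in parallel with Rb: Rb‖R_L = (820 × 658) / (820 + 658) = 365.1 kΩ.
V_out = 6.33 × 365.1 / (34.0 + 365.1) = 6.33 × 365.1/399.1 = 5.79 V.
(Unloaded it would have been 6.08 V.)

V_out ≈ 5.79 V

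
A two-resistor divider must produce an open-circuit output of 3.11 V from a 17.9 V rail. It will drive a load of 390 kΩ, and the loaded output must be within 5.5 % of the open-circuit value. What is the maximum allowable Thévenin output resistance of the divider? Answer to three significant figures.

Loading drop = R_th/(R_th + R_L) ≤ 0.0550, so R_th ≤ R_L · ε/(1−ε) = 390 kΩ × 0.0550/0.9450 = 22.7 kΩ.

R_th ≤ 22.7 kΩ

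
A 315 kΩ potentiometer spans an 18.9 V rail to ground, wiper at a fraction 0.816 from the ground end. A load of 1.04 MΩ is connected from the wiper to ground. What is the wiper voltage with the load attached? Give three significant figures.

The wiper splits the pot into (1−α)R = 57.96 kΩ above and αR = 257.0 kΩ below.
Lower section ‖ load = 206.1 kΩ.
V_wiper = 18.9 × 206.1/(57.96 + 206.1) = 14.8 V.

V ≈ 14.8 V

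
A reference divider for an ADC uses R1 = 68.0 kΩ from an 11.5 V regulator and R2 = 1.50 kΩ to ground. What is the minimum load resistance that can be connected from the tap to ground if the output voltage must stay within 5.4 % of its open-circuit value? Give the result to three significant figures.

Output resistance R_th = R1‖R2 = (68.0 × 1.50)/69.50 = 1.468 kΩ.
The fractional drop is R_th/(R_th + R_L); requiring this ≤ 0.0540 gives R_L ≥ R_th(1/0.0540 − 1) = 1.468 × 17.52 = 25.7 kΩ.

R_L(min) ≈ 25.7 kΩ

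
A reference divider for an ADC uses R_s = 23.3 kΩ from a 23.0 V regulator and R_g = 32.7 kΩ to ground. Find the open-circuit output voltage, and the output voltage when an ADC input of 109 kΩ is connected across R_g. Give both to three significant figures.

Unloaded: 13.4 V; loaded: 11.9 V

Open-circuit: V = 23.0 × 32.7/(23.3 + 32.7) = 13.4 V.
With the load, R_g becomes R_g‖R_L = 25.15 kΩ, so V = 23.0 × 25.15/48.45 = 11.9 V.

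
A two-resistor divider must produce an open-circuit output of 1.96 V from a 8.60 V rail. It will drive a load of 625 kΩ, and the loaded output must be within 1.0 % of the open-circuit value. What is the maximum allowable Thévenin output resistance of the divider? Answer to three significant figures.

Loading drop = R_th/(R_th + R_L) ≤ 0.0100, so R_th ≤ R_L · ε/(1−ε) = 625 kΩ × 0.0100/0.9900 = 6.31 kΩ.

R_th ≤ 6.31 kΩ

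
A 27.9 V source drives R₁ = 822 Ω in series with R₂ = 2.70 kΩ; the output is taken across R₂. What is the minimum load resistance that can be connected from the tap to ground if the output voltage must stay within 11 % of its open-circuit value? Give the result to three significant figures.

R_L(min) ≈ 5.10 kΩ

Output resistance R_th = R₁‖R₂ = (822 × 2700)/3522 = 630.2 Ω.
The fractional drop is R_th/(R_th + R_L); requiring this ≤ 0.110 gives R_L ≥ R_th(1/0.110 − 1) = 630.2 × 8.091 = 5.10 kΩ.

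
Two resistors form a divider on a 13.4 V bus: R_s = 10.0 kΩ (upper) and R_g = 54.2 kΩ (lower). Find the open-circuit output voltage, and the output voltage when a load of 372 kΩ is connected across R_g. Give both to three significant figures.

Unloaded: 11.3 V; loaded: 11.1 V

Open-circuit: V = 13.4 × 54.2/(10.0 + 54.2) = 11.3 V.
With the load, R_g becomes R_g‖R_L = 47.31 kΩ, so V = 13.4 × 47.31/57.31 = 11.1 V.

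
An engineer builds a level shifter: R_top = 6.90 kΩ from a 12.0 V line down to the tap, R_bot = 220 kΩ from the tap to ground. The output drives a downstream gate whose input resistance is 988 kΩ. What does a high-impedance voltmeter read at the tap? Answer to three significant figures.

The load sits in parallel with R_bot: R_bot‖R_L = (220 × 988) / (220 + 988) = 179.9 kΩ.
V_out = 12.0 × 179.9 / (6.90 + 179.9) = 12.0 × 179.9/186.8 = 11.6 V.
(Unloaded it would have been 11.6 V.)

V_out ≈ 11.6 V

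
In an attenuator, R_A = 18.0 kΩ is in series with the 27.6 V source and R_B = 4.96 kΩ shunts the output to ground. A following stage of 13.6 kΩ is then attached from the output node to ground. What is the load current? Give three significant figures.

R_B‖R_L = 3.634 kΩ; V_out = 27.6 × 3.634/21.63 = 4.637 V.
I_L = V_out / R_L = 4.637 / 13.6 kΩ = 0.341 mA.

I_L ≈ 0.341 mA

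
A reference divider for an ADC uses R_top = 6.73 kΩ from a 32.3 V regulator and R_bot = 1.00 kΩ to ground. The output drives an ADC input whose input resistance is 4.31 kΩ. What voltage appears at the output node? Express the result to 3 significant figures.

V_out ≈ 3.48 V

The load sits in parallel with R_bot: R_bot‖R_L = (1.00 × 4.31) / (1.00 + 4.31) = 0.8117 kΩ.
V_out = 32.3 × 0.8117 / (6.73 + 0.8117) = 32.3 × 0.8117/7.542 = 3.48 V.
(Unloaded it would have been 4.18 V.)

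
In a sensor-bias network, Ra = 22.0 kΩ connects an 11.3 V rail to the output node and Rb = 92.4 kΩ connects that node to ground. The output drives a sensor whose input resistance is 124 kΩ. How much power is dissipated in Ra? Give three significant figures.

P ≈ 0.500 mW

Total resistance from the source is Ra + (Rb‖R_L) = 74.95 kΩ, so I = 11.3/74.95 kΩ = 0.1508 mA.
P = I²·Ra = (0.1508 mA)² × 22.0 kΩ = 0.500 mW.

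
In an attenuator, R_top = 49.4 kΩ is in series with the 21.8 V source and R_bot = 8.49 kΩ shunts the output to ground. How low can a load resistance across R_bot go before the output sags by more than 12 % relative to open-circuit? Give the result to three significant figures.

Output resistance R_th = R_top‖R_bot = (49.4 × 8.49)/57.89 = 7.245 kΩ.
The fractional drop is R_th/(R_th + R_L); requiring this ≤ 0.120 gives R_L ≥ R_th(1/0.120 − 1) = 7.245 × 7.333 = 53.1 kΩ.

R_L(min) ≈ 53.1 kΩ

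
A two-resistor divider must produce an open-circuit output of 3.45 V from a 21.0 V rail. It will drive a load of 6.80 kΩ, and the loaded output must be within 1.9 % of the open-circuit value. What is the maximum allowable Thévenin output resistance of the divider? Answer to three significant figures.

Loading drop = R_th/(R_th + R_L) ≤ 0.0190, so R_th ≤ R_L · ε/(1−ε) = 6.80 kΩ × 0.0190/0.9810 = 132 Ω.
(Any R1, R2 with R2/(R1+R2) = 0.164 and R1‖R2 ≤ 132 Ω will meet the spec.)

R_th ≤ 132 Ω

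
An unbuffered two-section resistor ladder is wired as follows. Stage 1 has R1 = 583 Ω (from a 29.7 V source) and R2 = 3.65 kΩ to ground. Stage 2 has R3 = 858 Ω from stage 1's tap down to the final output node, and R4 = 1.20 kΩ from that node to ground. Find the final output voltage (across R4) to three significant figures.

Stage 2 presents R3+R4 = 2058 Ω as a load on stage 1's tap.
Stage 1's lower leg becomes R2‖(R3+R4) = 1316 Ω, so V_mid = 29.7 × 1316/1899 = 20.58 V.
Stage 2 is itself unloaded: V_out = V_mid × R4/(R3+R4) = 20.58 × 1200/2058 = 12.0 V.

V_out ≈ 12.0 V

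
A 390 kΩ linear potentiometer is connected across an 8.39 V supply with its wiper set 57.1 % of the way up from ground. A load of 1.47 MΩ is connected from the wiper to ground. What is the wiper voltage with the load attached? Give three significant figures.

The wiper splits the pot into (1−α)R = 167.3 kΩ above and αR = 222.7 kΩ below.
Lower section ‖ load = 193.4 kΩ.
V_wiper = 8.39 × 193.4/(167.3 + 193.4) = 4.50 V.

V ≈ 4.50 V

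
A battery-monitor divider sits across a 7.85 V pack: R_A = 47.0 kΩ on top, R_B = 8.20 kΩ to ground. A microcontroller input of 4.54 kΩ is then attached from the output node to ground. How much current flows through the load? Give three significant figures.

I_L ≈ 0.101 mA

R_B‖R_L = 2.922 kΩ; V_out = 7.85 × 2.922/49.92 = 0.4595 V.
I_L = V_out / R_L = 0.4595 / 4.54 kΩ = 0.101 mA.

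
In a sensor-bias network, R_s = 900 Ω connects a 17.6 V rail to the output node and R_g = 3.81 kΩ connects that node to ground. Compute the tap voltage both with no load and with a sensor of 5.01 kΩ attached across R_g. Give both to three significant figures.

Open-circuit: V = 17.6 × 3810/(900 + 3810) = 14.2 V.
With the load, R_g becomes R_g‖R_L = 2164 Ω, so V = 17.6 × 2164/3064 = 12.4 V.

Unloaded: 14.2 V; loaded: 12.4 V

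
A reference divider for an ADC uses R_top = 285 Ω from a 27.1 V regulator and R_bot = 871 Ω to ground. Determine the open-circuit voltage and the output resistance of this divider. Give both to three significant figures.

V_th = 20.4 V, R_th = 215 Ω

V_th is the open-circuit tap voltage: 27.1 × 871/(285 + 871) = 20.4 V.
With the supply zeroed, R_top and R_bot appear in parallel from the tap: R_th = R_top‖R_bot = (285 × 871)/1156 = 215 Ω.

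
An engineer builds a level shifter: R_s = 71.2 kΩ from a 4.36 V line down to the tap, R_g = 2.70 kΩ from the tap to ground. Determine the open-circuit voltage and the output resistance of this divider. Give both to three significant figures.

V_th is the open-circuit tap voltage: 4.36 × 2.70/(71.2 + 2.70) = 0.159 V.
With the supply zeroed, R_s and R_g appear in parallel from the tap: R_th = R_s‖R_g = (71.2 × 2.70)/73.90 = 2.60 kΩ.

V_th = 0.159 V, R_th = 2.60 kΩ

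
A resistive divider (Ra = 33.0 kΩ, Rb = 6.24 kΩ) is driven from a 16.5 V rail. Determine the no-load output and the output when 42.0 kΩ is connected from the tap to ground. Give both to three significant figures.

Open-circuit: V = 16.5 × 6.24/(33.0 + 6.24) = 2.62 V.
With the load, Rb becomes Rb‖R_L = 5.433 kΩ, so V = 16.5 × 5.433/38.43 = 2.33 V.

Unloaded: 2.62 V; loaded: 2.33 V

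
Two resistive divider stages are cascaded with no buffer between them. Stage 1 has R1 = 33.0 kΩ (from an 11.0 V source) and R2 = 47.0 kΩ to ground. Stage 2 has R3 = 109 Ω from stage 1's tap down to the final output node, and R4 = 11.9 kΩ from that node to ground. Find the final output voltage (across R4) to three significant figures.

V_out ≈ 2.45 V

Stage 2 presents R3+R4 = 12010 Ω as a load on stage 1's tap.
Stage 1's lower leg becomes R2‖(R3+R4) = 9565 Ω, so V_mid = 11.0 × 9565/42570 = 2.472 V.
Stage 2 is itself unloaded: V_out = V_mid × R4/(R3+R4) = 2.472 × 11900/12010 = 2.45 V.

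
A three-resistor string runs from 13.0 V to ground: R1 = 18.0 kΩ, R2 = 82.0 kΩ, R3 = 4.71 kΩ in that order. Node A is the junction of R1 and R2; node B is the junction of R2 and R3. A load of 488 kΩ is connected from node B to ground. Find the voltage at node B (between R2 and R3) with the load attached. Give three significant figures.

At node B, R3 is in parallel with the load: R3‖R_L = 4.665 kΩ.
Below node A the resistance is R2 + (R3‖R_L) = 86.66 kΩ, so V_A = 13.0 × 86.66/104.7 = 10.76 V.
Then V_B = V_A × (R3‖R_L)/(R2 + R3‖R_L) = 10.76 × 4.665/86.66 = 0.579 V.

V ≈ 0.579 V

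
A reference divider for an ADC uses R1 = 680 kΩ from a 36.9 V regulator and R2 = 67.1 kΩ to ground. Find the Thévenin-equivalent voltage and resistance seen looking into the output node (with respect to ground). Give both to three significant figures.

V_th = 3.31 V, R_th = 61.1 kΩ

V_th is the open-circuit tap voltage: 36.9 × 67.1/(680 + 67.1) = 3.31 V.
With the supply zeroed, R1 and R2 appear in parallel from the tap: R_th = R1‖R2 = (680 × 67.1)/747.1 = 61.1 kΩ.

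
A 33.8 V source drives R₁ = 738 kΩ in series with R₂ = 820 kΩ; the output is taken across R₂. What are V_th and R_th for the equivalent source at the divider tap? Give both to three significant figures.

V_th is the open-circuit tap voltage: 33.8 × 820/(738 + 820) = 17.8 V.
With the supply zeroed, R₁ and R₂ appear in parallel from the tap: R_th = R₁‖R₂ = (738 × 820)/1558 = 388 kΩ.

V_th = 17.8 V, R_th = 388 kΩ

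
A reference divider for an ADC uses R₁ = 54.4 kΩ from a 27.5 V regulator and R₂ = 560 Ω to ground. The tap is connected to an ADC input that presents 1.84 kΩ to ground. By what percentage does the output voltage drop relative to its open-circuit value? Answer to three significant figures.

The divider's output (Thévenin) resistance is R₁‖R₂ = 554.3 Ω.
Fractional drop under load = R_th/(R_th + R_L) = 554.3 / (554.3 + 1840) = 0.2315.
So the output falls by 23.2 %.

23.2 %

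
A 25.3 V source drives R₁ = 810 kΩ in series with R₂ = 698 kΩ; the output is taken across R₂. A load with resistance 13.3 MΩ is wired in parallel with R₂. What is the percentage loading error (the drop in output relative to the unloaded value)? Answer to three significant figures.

The divider's output (Thévenin) resistance is R₁‖R₂ = 374.9 kΩ.
Fractional drop under load = R_th/(R_th + R_L) = 374.9 / (374.9 + 13300) = 0.02742.
So the output falls by 2.74 %.

2.74 %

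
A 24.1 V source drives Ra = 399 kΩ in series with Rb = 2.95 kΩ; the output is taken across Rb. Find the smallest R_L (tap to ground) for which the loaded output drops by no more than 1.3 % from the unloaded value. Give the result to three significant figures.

R_L(min) ≈ 222 kΩ

Output resistance R_th = Ra‖Rb = (399 × 2.95)/401.9 = 2.928 kΩ.
The fractional drop is R_th/(R_th + R_L); requiring this ≤ 0.0130 gives R_L ≥ R_th(1/0.0130 − 1) = 2.928 × 75.92 = 222 kΩ.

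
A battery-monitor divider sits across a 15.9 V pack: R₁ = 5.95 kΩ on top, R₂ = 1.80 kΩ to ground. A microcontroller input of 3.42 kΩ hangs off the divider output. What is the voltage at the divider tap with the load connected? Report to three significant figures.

V_out ≈ 2.63 V

The load sits in parallel with R₂: R₂‖R_L = (1.80 × 3.42) / (1.80 + 3.42) = 1.179 kΩ.
V_out = 15.9 × 1.179 / (5.95 + 1.179) = 15.9 × 1.179/7.129 = 2.63 V.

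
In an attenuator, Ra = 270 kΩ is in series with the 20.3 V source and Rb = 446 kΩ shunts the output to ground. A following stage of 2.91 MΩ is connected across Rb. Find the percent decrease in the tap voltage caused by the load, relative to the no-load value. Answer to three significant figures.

5.46 %

The divider's output (Thévenin) resistance is Ra‖Rb = 168.2 kΩ.
Fractional drop under load = R_th/(R_th + R_L) = 168.2 / (168.2 + 2910) = 0.05464.
So the output falls by 5.46 %.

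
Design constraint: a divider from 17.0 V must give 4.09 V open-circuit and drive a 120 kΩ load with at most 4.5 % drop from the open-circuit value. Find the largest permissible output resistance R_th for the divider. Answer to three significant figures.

Loading drop = R_th/(R_th + R_L) ≤ 0.0450, so R_th ≤ R_L · ε/(1−ε) = 120 kΩ × 0.0450/0.9550 = 5.65 kΩ.
(Any R1, R2 with R2/(R1+R2) = 0.241 and R1‖R2 ≤ 5.65 kΩ will meet the spec.)

R_th ≤ 5.65 kΩ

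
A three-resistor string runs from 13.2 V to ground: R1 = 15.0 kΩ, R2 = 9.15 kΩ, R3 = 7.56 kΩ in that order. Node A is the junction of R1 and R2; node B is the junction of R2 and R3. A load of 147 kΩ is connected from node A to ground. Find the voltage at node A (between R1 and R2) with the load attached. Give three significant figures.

V ≈ 6.60 V

Below node A the series string R2+R3 = 16.71 kΩ sits in parallel with the 147 kΩ load: 15.00 kΩ.
V_A = 13.2 × 15.00/(15.0 + 15.00) = 6.60 V.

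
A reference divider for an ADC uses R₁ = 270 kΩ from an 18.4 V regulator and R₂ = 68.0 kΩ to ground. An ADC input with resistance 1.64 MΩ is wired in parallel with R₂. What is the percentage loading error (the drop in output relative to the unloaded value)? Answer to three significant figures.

3.21 %

The divider's output (Thévenin) resistance is R₁‖R₂ = 54.32 kΩ.
Fractional drop under load = R_th/(R_th + R_L) = 54.32 / (54.32 + 1640) = 0.03206.
So the output falls by 3.21 %.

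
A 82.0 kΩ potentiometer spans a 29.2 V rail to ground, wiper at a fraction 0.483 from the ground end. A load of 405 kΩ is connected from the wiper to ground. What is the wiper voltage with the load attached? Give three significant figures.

The wiper splits the pot into (1−α)R = 42.39 kΩ above and αR = 39.61 kΩ below.
Lower section ‖ load = 36.08 kΩ.
V_wiper = 29.2 × 36.08/(42.39 + 36.08) = 13.4 V.

V ≈ 13.4 V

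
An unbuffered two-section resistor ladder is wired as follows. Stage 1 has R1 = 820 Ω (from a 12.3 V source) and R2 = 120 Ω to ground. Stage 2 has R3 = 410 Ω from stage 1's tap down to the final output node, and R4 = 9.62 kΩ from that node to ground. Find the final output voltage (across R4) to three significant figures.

Stage 2 presents R3+R4 = 10030 Ω as a load on stage 1's tap.
Stage 1's lower leg becomes R2‖(R3+R4) = 118.6 Ω, so V_mid = 12.3 × 118.6/938.6 = 1.554 V.
Stage 2 is itself unloaded: V_out = V_mid × R4/(R3+R4) = 1.554 × 9620/10030 = 1.49 V.

V_out ≈ 1.49 V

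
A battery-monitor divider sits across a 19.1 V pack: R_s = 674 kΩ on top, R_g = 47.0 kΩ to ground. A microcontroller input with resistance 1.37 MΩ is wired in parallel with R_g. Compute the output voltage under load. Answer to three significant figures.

The load sits in parallel with R_g: R_g‖R_L = (47.0 × 1370) / (47.0 + 1370) = 45.44 kΩ.
V_out = 19.1 × 45.44 / (674 + 45.44) = 19.1 × 45.44/719.4 = 1.21 V.

V_out ≈ 1.21 V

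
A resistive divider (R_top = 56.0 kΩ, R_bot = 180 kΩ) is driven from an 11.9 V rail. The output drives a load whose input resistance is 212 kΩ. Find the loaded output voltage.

V_out ≈ 7.55 V

The load sits in parallel with R_bot: R_bot‖R_L = (180 × 212) / (180 + 212) = 97.35 kΩ.
V_out = 11.9 × 97.35 / (56.0 + 97.35) = 11.9 × 97.35/153.3 = 7.55 V.
(Unloaded it would have been 9.08 V.)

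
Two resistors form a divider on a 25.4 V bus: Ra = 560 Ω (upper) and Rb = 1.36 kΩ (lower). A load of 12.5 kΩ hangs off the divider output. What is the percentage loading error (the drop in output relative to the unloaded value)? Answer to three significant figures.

3.08 %

The divider's output (Thévenin) resistance is Ra‖Rb = 396.7 Ω.
Fractional drop under load = R_th/(R_th + R_L) = 396.7 / (396.7 + 12500) = 0.03076.
So the output falls by 3.08 %.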